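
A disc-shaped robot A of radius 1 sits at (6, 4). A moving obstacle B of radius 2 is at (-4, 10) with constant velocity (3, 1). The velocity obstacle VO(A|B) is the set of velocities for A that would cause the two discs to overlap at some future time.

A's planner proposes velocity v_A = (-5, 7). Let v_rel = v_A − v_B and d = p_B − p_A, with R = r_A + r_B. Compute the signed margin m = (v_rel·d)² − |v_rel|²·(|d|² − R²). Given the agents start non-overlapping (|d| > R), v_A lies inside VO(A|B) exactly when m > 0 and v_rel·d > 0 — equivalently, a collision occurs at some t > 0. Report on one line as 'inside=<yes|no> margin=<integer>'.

d = (-10, 6),  |d|² = 136;  R = 1+2 = 3,  c = 136−3² = 127
v_rel = (-8, 6),  |v_rel|² = 100;  v_rel·d = (-8)·(-10) + (6)·(6) = 116
100·t² − 232·t + 127 = 0  ⇒  m = 116² − 100·127 = 756
m = 756 > 0,  v_rel·d = 116 > 0  ⇒  inside

inside=yes margin=756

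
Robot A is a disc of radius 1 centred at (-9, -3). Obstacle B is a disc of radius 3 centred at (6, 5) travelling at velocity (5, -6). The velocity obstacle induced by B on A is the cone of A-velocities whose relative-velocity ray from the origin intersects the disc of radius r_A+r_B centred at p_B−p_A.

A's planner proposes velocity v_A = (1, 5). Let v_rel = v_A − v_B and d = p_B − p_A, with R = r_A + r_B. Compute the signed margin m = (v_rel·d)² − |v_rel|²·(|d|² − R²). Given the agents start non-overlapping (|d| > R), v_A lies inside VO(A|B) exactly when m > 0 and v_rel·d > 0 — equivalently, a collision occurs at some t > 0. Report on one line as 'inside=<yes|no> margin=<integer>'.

d = (15, 8),  |d|² = 289;  R = 1+3 = 4,  c = 289−4² = 273
v_rel = (-4, 11),  |v_rel|² = 137;  v_rel·d = (-4)·(15) + (11)·(8) = 28
137·t² − 56·t + 273 = 0  ⇒  m = 28² − 137·273 = -36617
m = -36617 < 0,  v_rel·d = 28 > 0  ⇒  outside

inside=no margin=-36617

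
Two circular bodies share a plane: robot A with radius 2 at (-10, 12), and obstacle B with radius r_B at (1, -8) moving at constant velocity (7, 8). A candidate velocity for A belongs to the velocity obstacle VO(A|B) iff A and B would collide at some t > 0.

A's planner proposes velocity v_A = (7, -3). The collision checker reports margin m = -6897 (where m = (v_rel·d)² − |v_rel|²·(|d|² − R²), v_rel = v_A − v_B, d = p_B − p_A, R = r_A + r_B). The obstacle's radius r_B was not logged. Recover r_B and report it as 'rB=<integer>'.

m = -6897
d = (11, -20);  v_rel = (0, -11),  |v_rel|² = 121
v_rel×d = (0)·(-20) − (-11)·(11) = 121
since m = R²·121 − 121²:  R² = (14641 + -6897) / 121 = 64
R = √64 = 8  ⇒  r_B = 8 − 2 = 6

rB=6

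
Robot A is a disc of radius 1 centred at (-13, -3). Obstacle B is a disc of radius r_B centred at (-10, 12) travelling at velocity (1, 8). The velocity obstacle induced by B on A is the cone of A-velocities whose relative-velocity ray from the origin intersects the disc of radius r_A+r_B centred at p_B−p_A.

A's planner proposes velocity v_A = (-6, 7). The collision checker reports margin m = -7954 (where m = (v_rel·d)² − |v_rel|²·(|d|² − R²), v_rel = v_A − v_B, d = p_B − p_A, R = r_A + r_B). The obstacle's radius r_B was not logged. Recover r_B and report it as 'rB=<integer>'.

m = -7954
d = (3, 15);  v_rel = (-7, -1),  |v_rel|² = 50
v_rel×d = (-7)·(15) − (-1)·(3) = -102
since m = R²·50 − (-102)²:  R² = (10404 + -7954) / 50 = 49
R = √49 = 7  ⇒  r_B = 7 − 1 = 6

rB=6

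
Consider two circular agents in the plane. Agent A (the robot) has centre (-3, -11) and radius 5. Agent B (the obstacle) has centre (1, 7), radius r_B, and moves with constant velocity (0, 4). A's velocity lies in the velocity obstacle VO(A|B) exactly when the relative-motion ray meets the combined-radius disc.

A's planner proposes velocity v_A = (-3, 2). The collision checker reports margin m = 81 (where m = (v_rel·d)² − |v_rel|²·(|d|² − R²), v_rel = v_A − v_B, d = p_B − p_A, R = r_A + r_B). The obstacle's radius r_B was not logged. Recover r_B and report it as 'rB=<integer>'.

m = 81
d = (4, 18);  v_rel = (-3, -2),  |v_rel|² = 13
v_rel×d = (-3)·(18) − (-2)·(4) = -46
since m = R²·13 − (-46)²:  R² = (2116 + 81) / 13 = 169
R = √169 = 13  ⇒  r_B = 13 − 5 = 8

rB=8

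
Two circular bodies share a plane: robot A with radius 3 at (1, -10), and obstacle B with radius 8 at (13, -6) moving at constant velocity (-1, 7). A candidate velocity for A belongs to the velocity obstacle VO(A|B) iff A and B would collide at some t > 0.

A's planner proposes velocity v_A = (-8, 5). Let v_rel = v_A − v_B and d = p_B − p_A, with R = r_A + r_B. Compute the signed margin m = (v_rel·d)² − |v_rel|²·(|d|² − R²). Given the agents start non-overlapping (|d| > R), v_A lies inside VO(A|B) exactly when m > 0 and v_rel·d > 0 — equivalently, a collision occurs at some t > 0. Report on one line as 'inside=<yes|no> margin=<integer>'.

d = (12, 4),  |d|² = 160;  R = 3+8 = 11,  c = 160−11² = 39
v_rel = (-7, -2),  |v_rel|² = 53;  v_rel·d = (-7)·(12) + (-2)·(4) = -92
53·t² + 184·t + 39 = 0  ⇒  m = (-92)² − 53·39 = 6397
m = 6397 > 0,  v_rel·d = -92 < 0  ⇒  outside

inside=no margin=6397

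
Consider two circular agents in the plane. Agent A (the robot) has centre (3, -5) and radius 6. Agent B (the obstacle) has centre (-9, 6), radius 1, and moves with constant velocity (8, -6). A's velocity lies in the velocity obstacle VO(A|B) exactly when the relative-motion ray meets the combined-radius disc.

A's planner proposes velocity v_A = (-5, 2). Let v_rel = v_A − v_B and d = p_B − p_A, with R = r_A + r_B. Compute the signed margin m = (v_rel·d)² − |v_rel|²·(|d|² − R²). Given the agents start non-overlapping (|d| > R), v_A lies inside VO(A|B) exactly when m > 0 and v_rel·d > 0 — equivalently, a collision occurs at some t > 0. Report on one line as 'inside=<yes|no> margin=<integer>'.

d = (-12, 11),  |d|² = 265;  R = 6+1 = 7,  c = 265−7² = 216
v_rel = (-13, 8),  |v_rel|² = 233;  v_rel·d = (-13)·(-12) + (8)·(11) = 244
233·t² − 488·t + 216 = 0  ⇒  m = 244² − 233·216 = 9208
m = 9208 > 0,  v_rel·d = 244 > 0  ⇒  inside

inside=yes margin=9208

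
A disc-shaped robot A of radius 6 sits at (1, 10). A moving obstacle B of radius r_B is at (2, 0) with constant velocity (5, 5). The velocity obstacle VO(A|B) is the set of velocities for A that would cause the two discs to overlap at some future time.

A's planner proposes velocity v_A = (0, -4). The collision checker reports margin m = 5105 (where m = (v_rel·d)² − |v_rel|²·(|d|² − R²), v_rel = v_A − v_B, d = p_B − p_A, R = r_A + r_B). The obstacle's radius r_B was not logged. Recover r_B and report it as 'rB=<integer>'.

m = 5105
d = (1, -10);  v_rel = (-5, -9),  |v_rel|² = 106
v_rel×d = (-5)·(-10) − (-9)·(1) = 59
since m = R²·106 − 59²:  R² = (3481 + 5105) / 106 = 81
R = √81 = 9  ⇒  r_B = 9 − 6 = 3

rB=3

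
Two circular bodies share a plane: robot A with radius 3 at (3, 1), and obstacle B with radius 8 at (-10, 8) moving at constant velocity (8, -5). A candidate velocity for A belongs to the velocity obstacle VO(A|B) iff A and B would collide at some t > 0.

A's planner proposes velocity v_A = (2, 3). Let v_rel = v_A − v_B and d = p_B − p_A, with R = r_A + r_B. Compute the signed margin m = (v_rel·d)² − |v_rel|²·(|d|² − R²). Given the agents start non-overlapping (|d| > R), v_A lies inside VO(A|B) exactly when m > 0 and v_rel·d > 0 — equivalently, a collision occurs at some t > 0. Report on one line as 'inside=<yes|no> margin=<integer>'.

d = (-13, 7),  |d|² = 218;  R = 3+8 = 11,  c = 218−11² = 97
v_rel = (-6, 8),  |v_rel|² = 100;  v_rel·d = (-6)·(-13) + (8)·(7) = 134
100·t² − 268·t + 97 = 0  ⇒  m = 134² − 100·97 = 8256
m = 8256 > 0,  v_rel·d = 134 > 0  ⇒  inside

inside=yes margin=8256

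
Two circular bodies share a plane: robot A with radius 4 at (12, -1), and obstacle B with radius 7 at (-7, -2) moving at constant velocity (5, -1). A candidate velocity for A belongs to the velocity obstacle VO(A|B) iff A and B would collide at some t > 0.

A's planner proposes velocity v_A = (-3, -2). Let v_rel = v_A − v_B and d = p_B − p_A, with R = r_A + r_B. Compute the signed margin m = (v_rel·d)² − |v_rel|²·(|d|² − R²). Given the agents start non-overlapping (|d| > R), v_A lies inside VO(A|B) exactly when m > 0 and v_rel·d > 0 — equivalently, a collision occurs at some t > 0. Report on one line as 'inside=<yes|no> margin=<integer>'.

d = (-19, -1),  |d|² = 362;  R = 4+7 = 11,  c = 362−11² = 241
v_rel = (-8, -1),  |v_rel|² = 65;  v_rel·d = (-8)·(-19) + (-1)·(-1) = 153
65·t² − 306·t + 241 = 0  ⇒  m = 153² − 65·241 = 7744
m = 7744 > 0,  v_rel·d = 153 > 0  ⇒  inside

inside=yes margin=7744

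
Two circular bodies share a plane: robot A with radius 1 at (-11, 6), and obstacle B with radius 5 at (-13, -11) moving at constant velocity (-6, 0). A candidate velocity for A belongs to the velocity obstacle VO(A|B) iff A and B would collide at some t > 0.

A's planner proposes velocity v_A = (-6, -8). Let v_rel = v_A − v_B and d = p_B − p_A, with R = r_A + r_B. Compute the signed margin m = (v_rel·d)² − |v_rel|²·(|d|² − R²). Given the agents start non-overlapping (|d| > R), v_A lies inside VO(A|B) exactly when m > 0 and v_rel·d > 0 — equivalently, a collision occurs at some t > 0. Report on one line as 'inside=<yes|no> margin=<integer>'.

d = (-2, -17),  |d|² = 293;  R = 1+5 = 6,  c = 293−6² = 257
v_rel = (0, -8),  |v_rel|² = 64;  v_rel·d = (0)·(-2) + (-8)·(-17) = 136
64·t² − 272·t + 257 = 0  ⇒  m = 136² − 64·257 = 2048
m = 2048 > 0,  v_rel·d = 136 > 0  ⇒  inside

inside=yes margin=2048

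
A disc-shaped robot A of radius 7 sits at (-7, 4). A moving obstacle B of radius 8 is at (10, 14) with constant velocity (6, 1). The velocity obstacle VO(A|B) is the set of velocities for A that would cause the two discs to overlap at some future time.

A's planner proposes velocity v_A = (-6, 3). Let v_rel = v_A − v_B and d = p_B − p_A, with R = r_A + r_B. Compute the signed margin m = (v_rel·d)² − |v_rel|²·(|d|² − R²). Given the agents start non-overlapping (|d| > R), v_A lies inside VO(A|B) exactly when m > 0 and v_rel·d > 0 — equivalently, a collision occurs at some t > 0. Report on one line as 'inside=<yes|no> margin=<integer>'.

d = (17, 10),  |d|² = 389;  R = 7+8 = 15,  c = 389−15² = 164
v_rel = (-12, 2),  |v_rel|² = 148;  v_rel·d = (-12)·(17) + (2)·(10) = -184
148·t² + 368·t + 164 = 0  ⇒  m = (-184)² − 148·164 = 9584
m = 9584 > 0,  v_rel·d = -184 < 0  ⇒  outside

inside=no margin=9584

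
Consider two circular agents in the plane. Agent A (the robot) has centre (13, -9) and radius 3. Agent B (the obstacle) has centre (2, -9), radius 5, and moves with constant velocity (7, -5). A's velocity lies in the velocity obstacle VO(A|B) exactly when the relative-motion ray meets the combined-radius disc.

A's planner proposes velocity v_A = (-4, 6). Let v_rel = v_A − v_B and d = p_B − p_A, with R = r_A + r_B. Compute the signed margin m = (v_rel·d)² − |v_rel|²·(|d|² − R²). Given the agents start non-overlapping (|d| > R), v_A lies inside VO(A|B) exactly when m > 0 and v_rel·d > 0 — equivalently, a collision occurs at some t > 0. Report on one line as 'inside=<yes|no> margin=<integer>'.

d = (-11, 0),  |d|² = 121;  R = 3+5 = 8,  c = 121−8² = 57
v_rel = (-11, 11),  |v_rel|² = 242;  v_rel·d = (-11)·(-11) + (11)·(0) = 121
242·t² − 242·t + 57 = 0  ⇒  m = 121² − 242·57 = 847
m = 847 > 0,  v_rel·d = 121 > 0  ⇒  inside

inside=yes margin=847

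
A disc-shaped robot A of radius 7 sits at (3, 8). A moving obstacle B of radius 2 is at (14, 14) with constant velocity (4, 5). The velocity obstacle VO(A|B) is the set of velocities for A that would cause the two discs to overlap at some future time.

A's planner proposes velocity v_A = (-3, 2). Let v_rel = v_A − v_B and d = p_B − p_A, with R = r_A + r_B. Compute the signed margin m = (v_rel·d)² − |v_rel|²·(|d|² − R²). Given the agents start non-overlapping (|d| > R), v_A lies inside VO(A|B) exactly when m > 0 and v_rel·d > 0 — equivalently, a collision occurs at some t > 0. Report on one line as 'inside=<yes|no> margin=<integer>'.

d = (11, 6),  |d|² = 157;  R = 7+2 = 9,  c = 157−9² = 76
v_rel = (-7, -3),  |v_rel|² = 58;  v_rel·d = (-7)·(11) + (-3)·(6) = -95
58·t² + 190·t + 76 = 0  ⇒  m = (-95)² − 58·76 = 4617
m = 4617 > 0,  v_rel·d = -95 < 0  ⇒  outside

inside=no margin=4617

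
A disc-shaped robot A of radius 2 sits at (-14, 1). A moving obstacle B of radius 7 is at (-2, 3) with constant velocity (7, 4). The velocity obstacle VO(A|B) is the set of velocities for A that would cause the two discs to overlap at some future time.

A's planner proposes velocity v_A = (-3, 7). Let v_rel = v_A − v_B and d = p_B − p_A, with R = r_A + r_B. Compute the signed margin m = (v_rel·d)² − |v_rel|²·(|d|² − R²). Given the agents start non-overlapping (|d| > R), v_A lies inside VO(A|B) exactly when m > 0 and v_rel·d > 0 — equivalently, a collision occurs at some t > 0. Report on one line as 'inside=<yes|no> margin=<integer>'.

d = (12, 2),  |d|² = 148;  R = 2+7 = 9,  c = 148−9² = 67
v_rel = (-10, 3),  |v_rel|² = 109;  v_rel·d = (-10)·(12) + (3)·(2) = -114
109·t² + 228·t + 67 = 0  ⇒  m = (-114)² − 109·67 = 5693
m = 5693 > 0,  v_rel·d = -114 < 0  ⇒  outside

inside=no margin=5693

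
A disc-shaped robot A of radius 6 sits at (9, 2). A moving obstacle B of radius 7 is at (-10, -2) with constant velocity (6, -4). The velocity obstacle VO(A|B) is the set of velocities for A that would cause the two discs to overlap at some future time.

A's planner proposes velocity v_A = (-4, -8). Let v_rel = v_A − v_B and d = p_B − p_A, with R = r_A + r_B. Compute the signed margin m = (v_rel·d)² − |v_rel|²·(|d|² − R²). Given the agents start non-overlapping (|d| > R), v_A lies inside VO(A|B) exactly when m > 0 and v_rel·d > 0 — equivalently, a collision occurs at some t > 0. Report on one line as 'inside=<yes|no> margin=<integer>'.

d = (-19, -4),  |d|² = 377;  R = 6+7 = 13,  c = 377−13² = 208
v_rel = (-10, -4),  |v_rel|² = 116;  v_rel·d = (-10)·(-19) + (-4)·(-4) = 206
116·t² − 412·t + 208 = 0  ⇒  m = 206² − 116·208 = 18308
m = 18308 > 0,  v_rel·d = 206 > 0  ⇒  inside

inside=yes margin=18308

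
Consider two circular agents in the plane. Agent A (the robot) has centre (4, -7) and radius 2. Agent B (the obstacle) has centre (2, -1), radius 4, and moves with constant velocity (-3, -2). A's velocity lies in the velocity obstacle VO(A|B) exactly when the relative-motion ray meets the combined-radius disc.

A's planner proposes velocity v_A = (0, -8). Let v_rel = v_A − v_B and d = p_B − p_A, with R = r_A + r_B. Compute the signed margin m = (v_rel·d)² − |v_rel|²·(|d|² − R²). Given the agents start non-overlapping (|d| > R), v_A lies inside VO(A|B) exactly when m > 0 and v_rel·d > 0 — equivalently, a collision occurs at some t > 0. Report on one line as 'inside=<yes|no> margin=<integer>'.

d = (-2, 6),  |d|² = 40;  R = 2+4 = 6,  c = 40−6² = 4
v_rel = (3, -6),  |v_rel|² = 45;  v_rel·d = (3)·(-2) + (-6)·(6) = -42
45·t² + 84·t + 4 = 0  ⇒  m = (-42)² − 45·4 = 1584
m = 1584 > 0,  v_rel·d = -42 < 0  ⇒  outside

inside=no margin=1584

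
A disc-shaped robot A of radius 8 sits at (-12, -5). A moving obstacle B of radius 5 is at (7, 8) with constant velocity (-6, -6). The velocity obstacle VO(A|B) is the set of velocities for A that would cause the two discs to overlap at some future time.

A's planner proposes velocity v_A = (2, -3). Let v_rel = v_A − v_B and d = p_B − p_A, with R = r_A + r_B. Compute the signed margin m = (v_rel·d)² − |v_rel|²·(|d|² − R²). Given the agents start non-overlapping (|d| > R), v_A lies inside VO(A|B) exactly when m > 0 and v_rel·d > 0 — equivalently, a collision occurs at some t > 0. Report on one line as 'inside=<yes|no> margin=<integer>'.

d = (19, 13),  |d|² = 530;  R = 8+5 = 13,  c = 530−13² = 361
v_rel = (8, 3),  |v_rel|² = 73;  v_rel·d = (8)·(19) + (3)·(13) = 191
73·t² − 382·t + 361 = 0  ⇒  m = 191² − 73·361 = 10128
m = 10128 > 0,  v_rel·d = 191 > 0  ⇒  inside

inside=yes margin=10128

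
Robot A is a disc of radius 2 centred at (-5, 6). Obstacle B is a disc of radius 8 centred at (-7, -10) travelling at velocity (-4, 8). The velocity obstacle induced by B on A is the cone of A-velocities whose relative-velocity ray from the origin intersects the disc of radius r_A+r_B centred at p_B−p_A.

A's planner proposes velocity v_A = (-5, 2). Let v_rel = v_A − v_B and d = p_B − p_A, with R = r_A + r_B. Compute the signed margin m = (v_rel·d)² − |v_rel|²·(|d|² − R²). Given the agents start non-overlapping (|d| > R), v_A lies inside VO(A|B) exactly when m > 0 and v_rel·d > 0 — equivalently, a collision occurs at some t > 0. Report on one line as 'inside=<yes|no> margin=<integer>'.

d = (-2, -16),  |d|² = 260;  R = 2+8 = 10,  c = 260−10² = 160
v_rel = (-1, -6),  |v_rel|² = 37;  v_rel·d = (-1)·(-2) + (-6)·(-16) = 98
37·t² − 196·t + 160 = 0  ⇒  m = 98² − 37·160 = 3684
m = 3684 > 0,  v_rel·d = 98 > 0  ⇒  inside

inside=yes margin=3684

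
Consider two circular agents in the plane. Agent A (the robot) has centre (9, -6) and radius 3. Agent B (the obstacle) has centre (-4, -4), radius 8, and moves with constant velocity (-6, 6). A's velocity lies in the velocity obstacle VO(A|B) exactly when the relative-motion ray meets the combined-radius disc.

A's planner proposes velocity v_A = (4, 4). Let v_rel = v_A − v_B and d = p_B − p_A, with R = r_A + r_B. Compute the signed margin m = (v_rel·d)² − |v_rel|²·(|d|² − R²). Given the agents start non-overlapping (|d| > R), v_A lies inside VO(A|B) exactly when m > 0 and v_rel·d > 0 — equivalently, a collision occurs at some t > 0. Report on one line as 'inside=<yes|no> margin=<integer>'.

d = (-13, 2),  |d|² = 173;  R = 3+8 = 11,  c = 173−11² = 52
v_rel = (10, -2),  |v_rel|² = 104;  v_rel·d = (10)·(-13) + (-2)·(2) = -134
104·t² + 268·t + 52 = 0  ⇒  m = (-134)² − 104·52 = 12548
m = 12548 > 0,  v_rel·d = -134 < 0  ⇒  outside

inside=no margin=12548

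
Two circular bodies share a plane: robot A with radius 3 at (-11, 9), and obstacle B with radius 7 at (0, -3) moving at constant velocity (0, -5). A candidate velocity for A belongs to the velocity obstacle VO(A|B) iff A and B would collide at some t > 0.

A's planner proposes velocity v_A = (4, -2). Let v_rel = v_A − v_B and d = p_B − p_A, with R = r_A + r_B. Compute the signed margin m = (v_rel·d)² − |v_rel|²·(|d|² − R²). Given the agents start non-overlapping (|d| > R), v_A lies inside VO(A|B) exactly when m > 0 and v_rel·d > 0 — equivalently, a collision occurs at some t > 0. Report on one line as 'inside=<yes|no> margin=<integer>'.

d = (11, -12),  |d|² = 265;  R = 3+7 = 10,  c = 265−10² = 165
v_rel = (4, 3),  |v_rel|² = 25;  v_rel·d = (4)·(11) + (3)·(-12) = 8
25·t² − 16·t + 165 = 0  ⇒  m = 8² − 25·165 = -4061
m = -4061 < 0,  v_rel·d = 8 > 0  ⇒  outside

inside=no margin=-4061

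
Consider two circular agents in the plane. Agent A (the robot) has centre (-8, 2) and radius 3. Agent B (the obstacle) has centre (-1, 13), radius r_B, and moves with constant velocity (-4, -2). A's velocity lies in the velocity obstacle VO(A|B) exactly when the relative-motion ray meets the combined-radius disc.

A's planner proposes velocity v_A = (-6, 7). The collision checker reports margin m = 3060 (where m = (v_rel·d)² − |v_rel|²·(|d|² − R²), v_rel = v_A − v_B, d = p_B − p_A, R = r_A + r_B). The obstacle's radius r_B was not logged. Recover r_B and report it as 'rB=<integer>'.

m = 3060
d = (7, 11);  v_rel = (-2, 9),  |v_rel|² = 85
v_rel×d = (-2)·(11) − (9)·(7) = -85
since m = R²·85 − (-85)²:  R² = (7225 + 3060) / 85 = 121
R = √121 = 11  ⇒  r_B = 11 − 3 = 8

rB=8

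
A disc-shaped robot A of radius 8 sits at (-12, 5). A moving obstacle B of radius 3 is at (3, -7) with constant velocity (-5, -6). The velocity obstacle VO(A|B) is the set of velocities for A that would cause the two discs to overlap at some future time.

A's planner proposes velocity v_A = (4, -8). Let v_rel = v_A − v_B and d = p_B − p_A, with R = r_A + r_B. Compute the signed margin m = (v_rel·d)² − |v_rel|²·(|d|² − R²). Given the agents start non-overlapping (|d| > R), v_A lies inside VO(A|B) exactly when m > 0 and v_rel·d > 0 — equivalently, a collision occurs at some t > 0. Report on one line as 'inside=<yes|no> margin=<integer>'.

d = (15, -12),  |d|² = 369;  R = 8+3 = 11,  c = 369−11² = 248
v_rel = (9, -2),  |v_rel|² = 85;  v_rel·d = (9)·(15) + (-2)·(-12) = 159
85·t² − 318·t + 248 = 0  ⇒  m = 159² − 85·248 = 4201
m = 4201 > 0,  v_rel·d = 159 > 0  ⇒  inside

inside=yes margin=4201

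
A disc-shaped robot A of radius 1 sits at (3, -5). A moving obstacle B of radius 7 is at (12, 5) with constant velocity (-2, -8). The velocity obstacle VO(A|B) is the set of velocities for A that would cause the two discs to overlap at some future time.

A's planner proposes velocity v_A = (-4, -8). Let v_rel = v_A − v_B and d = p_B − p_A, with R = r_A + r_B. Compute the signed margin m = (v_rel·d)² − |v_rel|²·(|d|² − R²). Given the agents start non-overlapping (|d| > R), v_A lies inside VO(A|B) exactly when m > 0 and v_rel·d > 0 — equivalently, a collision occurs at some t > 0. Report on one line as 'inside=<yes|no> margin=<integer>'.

d = (9, 10),  |d|² = 181;  R = 1+7 = 8,  c = 181−8² = 117
v_rel = (-2, 0),  |v_rel|² = 4;  v_rel·d = (-2)·(9) + (0)·(10) = -18
4·t² + 36·t + 117 = 0  ⇒  m = (-18)² − 4·117 = -144
m = -144 < 0,  v_rel·d = -18 < 0  ⇒  outside

inside=no margin=-144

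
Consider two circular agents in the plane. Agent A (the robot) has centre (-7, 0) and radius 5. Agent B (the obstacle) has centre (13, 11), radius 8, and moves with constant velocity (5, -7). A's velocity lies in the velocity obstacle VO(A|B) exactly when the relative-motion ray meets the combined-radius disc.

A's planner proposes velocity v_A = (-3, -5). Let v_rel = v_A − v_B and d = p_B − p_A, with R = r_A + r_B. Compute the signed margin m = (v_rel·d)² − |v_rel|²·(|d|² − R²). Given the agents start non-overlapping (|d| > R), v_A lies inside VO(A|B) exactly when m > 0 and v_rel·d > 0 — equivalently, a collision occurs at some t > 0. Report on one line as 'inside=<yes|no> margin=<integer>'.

d = (20, 11),  |d|² = 521;  R = 5+8 = 13,  c = 521−13² = 352
v_rel = (-8, 2),  |v_rel|² = 68;  v_rel·d = (-8)·(20) + (2)·(11) = -138
68·t² + 276·t + 352 = 0  ⇒  m = (-138)² − 68·352 = -4892
m = -4892 < 0,  v_rel·d = -138 < 0  ⇒  outside

inside=no margin=-4892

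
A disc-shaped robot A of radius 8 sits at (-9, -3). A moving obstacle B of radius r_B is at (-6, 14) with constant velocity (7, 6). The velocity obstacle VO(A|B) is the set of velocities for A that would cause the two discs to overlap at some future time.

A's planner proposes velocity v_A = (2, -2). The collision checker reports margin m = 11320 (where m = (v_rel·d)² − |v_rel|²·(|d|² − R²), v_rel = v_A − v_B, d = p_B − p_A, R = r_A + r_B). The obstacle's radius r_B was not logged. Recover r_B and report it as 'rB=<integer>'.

m = 11320
d = (3, 17);  v_rel = (-5, -8),  |v_rel|² = 89
v_rel×d = (-5)·(17) − (-8)·(3) = -61
since m = R²·89 − (-61)²:  R² = (3721 + 11320) / 89 = 169
R = √169 = 13  ⇒  r_B = 13 − 8 = 5

rB=5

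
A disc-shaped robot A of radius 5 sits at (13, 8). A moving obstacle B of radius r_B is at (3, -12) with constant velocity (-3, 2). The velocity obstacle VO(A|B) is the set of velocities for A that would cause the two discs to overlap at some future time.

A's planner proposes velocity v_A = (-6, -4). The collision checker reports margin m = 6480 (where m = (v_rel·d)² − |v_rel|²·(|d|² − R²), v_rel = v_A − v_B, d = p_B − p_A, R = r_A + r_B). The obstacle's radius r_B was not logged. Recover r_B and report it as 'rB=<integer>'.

m = 6480
d = (-10, -20);  v_rel = (-3, -6),  |v_rel|² = 45
v_rel×d = (-3)·(-20) − (-6)·(-10) = 0
since m = R²·45 − 0²:  R² = (0 + 6480) / 45 = 144
R = √144 = 12  ⇒  r_B = 12 − 5 = 7

rB=7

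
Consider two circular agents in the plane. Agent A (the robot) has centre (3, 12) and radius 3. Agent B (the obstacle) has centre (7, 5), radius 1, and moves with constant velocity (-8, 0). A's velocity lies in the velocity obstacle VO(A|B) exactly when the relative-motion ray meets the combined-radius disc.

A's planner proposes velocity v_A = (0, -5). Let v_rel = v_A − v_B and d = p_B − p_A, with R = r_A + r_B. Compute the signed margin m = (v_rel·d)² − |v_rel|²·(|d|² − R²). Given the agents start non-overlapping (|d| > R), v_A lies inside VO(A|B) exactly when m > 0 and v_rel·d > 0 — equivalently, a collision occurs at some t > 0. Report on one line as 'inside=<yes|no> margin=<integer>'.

d = (4, -7),  |d|² = 65;  R = 3+1 = 4,  c = 65−4² = 49
v_rel = (8, -5),  |v_rel|² = 89;  v_rel·d = (8)·(4) + (-5)·(-7) = 67
89·t² − 134·t + 49 = 0  ⇒  m = 67² − 89·49 = 128
m = 128 > 0,  v_rel·d = 67 > 0  ⇒  inside

inside=yes margin=128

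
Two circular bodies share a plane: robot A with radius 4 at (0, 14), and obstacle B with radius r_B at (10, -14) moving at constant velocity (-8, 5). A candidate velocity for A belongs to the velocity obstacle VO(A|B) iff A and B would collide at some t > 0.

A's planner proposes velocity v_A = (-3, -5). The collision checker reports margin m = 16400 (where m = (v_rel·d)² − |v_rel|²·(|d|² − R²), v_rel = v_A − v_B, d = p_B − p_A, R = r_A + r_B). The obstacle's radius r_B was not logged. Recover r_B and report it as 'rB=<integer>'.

m = 16400
d = (10, -28);  v_rel = (5, -10),  |v_rel|² = 125
v_rel×d = (5)·(-28) − (-10)·(10) = -40
since m = R²·125 − (-40)²:  R² = (1600 + 16400) / 125 = 144
R = √144 = 12  ⇒  r_B = 12 − 4 = 8

rB=8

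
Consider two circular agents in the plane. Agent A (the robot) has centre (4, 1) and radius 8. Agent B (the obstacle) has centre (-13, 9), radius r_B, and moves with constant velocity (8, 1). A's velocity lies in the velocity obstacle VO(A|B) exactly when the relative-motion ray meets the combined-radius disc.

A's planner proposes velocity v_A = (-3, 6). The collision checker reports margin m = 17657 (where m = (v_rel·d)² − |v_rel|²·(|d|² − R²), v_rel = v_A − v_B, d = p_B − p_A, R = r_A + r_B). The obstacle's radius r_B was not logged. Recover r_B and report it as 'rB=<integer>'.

m = 17657
d = (-17, 8);  v_rel = (-11, 5),  |v_rel|² = 146
v_rel×d = (-11)·(8) − (5)·(-17) = -3
since m = R²·146 − (-3)²:  R² = (9 + 17657) / 146 = 121
R = √121 = 11  ⇒  r_B = 11 − 8 = 3

rB=3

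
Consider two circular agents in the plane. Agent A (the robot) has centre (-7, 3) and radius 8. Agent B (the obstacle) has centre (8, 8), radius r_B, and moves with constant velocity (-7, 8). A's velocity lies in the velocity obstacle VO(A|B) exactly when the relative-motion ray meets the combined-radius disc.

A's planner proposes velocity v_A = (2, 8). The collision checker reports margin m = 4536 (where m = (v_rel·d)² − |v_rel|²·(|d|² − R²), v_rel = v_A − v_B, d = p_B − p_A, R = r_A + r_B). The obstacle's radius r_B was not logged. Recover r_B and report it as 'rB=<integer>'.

m = 4536
d = (15, 5);  v_rel = (9, 0),  |v_rel|² = 81
v_rel×d = (9)·(5) − (0)·(15) = 45
since m = R²·81 − 45²:  R² = (2025 + 4536) / 81 = 81
R = √81 = 9  ⇒  r_B = 9 − 8 = 1

rB=1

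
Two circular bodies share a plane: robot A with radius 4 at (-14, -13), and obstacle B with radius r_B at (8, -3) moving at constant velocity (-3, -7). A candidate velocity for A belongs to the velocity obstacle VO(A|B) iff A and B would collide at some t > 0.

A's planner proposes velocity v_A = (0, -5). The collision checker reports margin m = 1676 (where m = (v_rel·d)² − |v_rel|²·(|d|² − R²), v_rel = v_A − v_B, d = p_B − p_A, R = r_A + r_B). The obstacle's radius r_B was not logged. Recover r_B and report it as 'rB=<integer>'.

m = 1676
d = (22, 10);  v_rel = (3, 2),  |v_rel|² = 13
v_rel×d = (3)·(10) − (2)·(22) = -14
since m = R²·13 − (-14)²:  R² = (196 + 1676) / 13 = 144
R = √144 = 12  ⇒  r_B = 12 − 4 = 8

rB=8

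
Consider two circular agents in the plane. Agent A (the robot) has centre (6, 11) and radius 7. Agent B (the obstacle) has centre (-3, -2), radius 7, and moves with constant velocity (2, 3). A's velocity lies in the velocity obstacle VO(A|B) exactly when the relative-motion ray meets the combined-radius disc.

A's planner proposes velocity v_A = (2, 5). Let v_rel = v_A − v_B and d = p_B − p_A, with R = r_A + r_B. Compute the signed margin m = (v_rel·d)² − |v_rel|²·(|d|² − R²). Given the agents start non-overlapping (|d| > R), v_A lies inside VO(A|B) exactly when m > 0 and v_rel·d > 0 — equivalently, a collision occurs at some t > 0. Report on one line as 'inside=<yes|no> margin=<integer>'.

d = (-9, -13),  |d|² = 250;  R = 7+7 = 14,  c = 250−14² = 54
v_rel = (0, 2),  |v_rel|² = 4;  v_rel·d = (0)·(-9) + (2)·(-13) = -26
4·t² + 52·t + 54 = 0  ⇒  m = (-26)² − 4·54 = 460
m = 460 > 0,  v_rel·d = -26 < 0  ⇒  outside

inside=no margin=460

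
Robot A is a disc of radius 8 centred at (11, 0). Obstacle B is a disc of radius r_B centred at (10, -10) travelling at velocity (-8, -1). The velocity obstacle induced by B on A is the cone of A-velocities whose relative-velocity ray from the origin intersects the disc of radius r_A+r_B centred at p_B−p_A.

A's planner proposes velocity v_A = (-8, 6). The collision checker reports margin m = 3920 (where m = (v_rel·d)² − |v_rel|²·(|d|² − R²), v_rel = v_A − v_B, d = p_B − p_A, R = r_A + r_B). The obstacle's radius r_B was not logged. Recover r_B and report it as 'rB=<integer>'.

m = 3920
d = (-1, -10);  v_rel = (0, 7),  |v_rel|² = 49
v_rel×d = (0)·(-10) − (7)·(-1) = 7
since m = R²·49 − 7²:  R² = (49 + 3920) / 49 = 81
R = √81 = 9  ⇒  r_B = 9 − 8 = 1

rB=1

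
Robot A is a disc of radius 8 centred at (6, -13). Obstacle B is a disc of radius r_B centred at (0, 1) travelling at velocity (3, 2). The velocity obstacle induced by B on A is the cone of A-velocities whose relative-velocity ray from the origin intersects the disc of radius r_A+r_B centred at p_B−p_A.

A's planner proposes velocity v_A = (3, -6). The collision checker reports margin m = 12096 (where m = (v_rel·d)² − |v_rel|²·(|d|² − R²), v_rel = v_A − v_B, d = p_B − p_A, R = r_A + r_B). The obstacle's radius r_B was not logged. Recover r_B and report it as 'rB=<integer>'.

m = 12096
d = (-6, 14);  v_rel = (0, -8),  |v_rel|² = 64
v_rel×d = (0)·(14) − (-8)·(-6) = -48
since m = R²·64 − (-48)²:  R² = (2304 + 12096) / 64 = 225
R = √225 = 15  ⇒  r_B = 15 − 8 = 7

rB=7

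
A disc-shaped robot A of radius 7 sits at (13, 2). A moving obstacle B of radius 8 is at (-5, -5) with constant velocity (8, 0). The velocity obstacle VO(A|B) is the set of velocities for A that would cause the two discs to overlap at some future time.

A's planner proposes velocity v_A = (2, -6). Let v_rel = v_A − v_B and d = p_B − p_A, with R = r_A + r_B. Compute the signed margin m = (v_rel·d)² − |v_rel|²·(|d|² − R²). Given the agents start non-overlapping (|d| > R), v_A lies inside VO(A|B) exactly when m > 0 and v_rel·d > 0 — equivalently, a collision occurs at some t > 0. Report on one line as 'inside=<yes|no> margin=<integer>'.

d = (-18, -7),  |d|² = 373;  R = 7+8 = 15,  c = 373−15² = 148
v_rel = (-6, -6),  |v_rel|² = 72;  v_rel·d = (-6)·(-18) + (-6)·(-7) = 150
72·t² − 300·t + 148 = 0  ⇒  m = 150² − 72·148 = 11844
m = 11844 > 0,  v_rel·d = 150 > 0  ⇒  inside

inside=yes margin=11844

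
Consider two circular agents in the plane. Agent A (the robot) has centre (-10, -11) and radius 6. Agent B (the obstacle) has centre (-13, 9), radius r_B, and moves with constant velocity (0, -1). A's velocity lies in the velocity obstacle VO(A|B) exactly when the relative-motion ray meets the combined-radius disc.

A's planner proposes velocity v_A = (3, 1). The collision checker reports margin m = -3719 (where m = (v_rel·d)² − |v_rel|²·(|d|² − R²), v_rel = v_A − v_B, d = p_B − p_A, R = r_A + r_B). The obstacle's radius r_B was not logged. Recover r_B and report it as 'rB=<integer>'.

m = -3719
d = (-3, 20);  v_rel = (3, 2),  |v_rel|² = 13
v_rel×d = (3)·(20) − (2)·(-3) = 66
since m = R²·13 − 66²:  R² = (4356 + -3719) / 13 = 49
R = √49 = 7  ⇒  r_B = 7 − 6 = 1

rB=1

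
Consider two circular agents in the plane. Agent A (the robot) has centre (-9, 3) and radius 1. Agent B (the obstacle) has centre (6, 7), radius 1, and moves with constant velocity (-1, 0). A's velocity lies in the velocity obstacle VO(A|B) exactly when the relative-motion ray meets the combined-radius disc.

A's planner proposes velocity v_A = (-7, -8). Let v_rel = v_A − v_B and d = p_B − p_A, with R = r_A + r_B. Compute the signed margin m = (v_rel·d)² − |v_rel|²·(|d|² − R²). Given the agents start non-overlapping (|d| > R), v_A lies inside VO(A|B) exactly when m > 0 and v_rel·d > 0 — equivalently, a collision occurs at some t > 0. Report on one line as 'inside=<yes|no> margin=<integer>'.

d = (15, 4),  |d|² = 241;  R = 1+1 = 2,  c = 241−2² = 237
v_rel = (-6, -8),  |v_rel|² = 100;  v_rel·d = (-6)·(15) + (-8)·(4) = -122
100·t² + 244·t + 237 = 0  ⇒  m = (-122)² − 100·237 = -8816
m = -8816 < 0,  v_rel·d = -122 < 0  ⇒  outside

inside=no margin=-8816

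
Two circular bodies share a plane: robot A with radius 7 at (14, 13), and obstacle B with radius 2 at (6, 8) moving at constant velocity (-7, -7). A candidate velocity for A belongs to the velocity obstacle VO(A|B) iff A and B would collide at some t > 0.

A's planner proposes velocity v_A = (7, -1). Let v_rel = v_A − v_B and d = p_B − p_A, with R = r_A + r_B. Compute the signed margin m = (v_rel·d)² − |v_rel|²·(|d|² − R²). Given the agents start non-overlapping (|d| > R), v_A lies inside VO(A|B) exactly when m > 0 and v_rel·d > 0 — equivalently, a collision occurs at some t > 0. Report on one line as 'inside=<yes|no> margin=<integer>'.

d = (-8, -5),  |d|² = 89;  R = 7+2 = 9,  c = 89−9² = 8
v_rel = (14, 6),  |v_rel|² = 232;  v_rel·d = (14)·(-8) + (6)·(-5) = -142
232·t² + 284·t + 8 = 0  ⇒  m = (-142)² − 232·8 = 18308
m = 18308 > 0,  v_rel·d = -142 < 0  ⇒  outside

inside=no margin=18308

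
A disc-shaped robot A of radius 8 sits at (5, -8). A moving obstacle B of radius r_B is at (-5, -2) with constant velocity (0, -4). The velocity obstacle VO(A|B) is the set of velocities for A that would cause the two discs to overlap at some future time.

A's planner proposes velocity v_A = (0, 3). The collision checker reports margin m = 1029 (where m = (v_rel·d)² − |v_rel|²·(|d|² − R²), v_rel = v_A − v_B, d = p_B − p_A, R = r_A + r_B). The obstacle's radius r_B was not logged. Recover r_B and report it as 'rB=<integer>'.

m = 1029
d = (-10, 6);  v_rel = (0, 7),  |v_rel|² = 49
v_rel×d = (0)·(6) − (7)·(-10) = 70
since m = R²·49 − 70²:  R² = (4900 + 1029) / 49 = 121
R = √121 = 11  ⇒  r_B = 11 − 8 = 3

rB=3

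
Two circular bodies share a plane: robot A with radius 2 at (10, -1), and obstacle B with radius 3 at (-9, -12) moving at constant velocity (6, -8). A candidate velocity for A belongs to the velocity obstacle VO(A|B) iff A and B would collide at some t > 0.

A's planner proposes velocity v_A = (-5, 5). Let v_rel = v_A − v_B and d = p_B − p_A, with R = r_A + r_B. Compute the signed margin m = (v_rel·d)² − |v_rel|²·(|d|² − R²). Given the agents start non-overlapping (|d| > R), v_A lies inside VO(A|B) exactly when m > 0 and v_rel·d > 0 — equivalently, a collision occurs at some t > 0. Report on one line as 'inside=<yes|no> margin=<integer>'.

d = (-19, -11),  |d|² = 482;  R = 2+3 = 5,  c = 482−5² = 457
v_rel = (-11, 13),  |v_rel|² = 290;  v_rel·d = (-11)·(-19) + (13)·(-11) = 66
290·t² − 132·t + 457 = 0  ⇒  m = 66² − 290·457 = -128174
m = -128174 < 0,  v_rel·d = 66 > 0  ⇒  outside

inside=no margin=-128174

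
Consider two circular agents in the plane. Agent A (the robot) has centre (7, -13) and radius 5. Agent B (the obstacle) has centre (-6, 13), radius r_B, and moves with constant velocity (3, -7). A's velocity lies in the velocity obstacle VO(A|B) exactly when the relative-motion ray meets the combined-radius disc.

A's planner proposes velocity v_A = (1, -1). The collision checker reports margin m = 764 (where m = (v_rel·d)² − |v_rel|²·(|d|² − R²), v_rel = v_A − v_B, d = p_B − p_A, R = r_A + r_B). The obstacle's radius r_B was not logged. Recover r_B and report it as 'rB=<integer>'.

m = 764
d = (-13, 26);  v_rel = (-2, 6),  |v_rel|² = 40
v_rel×d = (-2)·(26) − (6)·(-13) = 26
since m = R²·40 − 26²:  R² = (676 + 764) / 40 = 36
R = √36 = 6  ⇒  r_B = 6 − 5 = 1

rB=1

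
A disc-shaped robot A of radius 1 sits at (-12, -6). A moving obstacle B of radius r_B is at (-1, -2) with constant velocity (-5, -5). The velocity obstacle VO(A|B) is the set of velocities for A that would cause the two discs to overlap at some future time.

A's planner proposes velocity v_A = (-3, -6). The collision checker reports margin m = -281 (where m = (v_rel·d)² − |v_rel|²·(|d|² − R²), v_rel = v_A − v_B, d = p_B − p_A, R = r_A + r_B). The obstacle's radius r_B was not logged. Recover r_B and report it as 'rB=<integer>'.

m = -281
d = (11, 4);  v_rel = (2, -1),  |v_rel|² = 5
v_rel×d = (2)·(4) − (-1)·(11) = 19
since m = R²·5 − 19²:  R² = (361 + -281) / 5 = 16
R = √16 = 4  ⇒  r_B = 4 − 1 = 3

rB=3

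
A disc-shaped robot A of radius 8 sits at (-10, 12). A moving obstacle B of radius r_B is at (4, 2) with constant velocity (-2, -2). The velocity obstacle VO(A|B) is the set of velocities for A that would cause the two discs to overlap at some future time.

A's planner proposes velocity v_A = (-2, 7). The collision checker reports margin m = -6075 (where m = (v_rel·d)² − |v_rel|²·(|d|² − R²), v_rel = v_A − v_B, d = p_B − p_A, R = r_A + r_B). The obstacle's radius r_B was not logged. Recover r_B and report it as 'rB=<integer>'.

m = -6075
d = (14, -10);  v_rel = (0, 9),  |v_rel|² = 81
v_rel×d = (0)·(-10) − (9)·(14) = -126
since m = R²·81 − (-126)²:  R² = (15876 + -6075) / 81 = 121
R = √121 = 11  ⇒  r_B = 11 − 8 = 3

rB=3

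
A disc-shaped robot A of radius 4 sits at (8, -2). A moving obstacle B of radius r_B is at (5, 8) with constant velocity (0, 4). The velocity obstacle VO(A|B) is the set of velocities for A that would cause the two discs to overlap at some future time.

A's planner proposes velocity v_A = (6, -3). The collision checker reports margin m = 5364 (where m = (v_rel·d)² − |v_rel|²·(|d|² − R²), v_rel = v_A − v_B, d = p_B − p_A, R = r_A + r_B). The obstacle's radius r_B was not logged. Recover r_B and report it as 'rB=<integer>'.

m = 5364
d = (-3, 10);  v_rel = (6, -7),  |v_rel|² = 85
v_rel×d = (6)·(10) − (-7)·(-3) = 39
since m = R²·85 − 39²:  R² = (1521 + 5364) / 85 = 81
R = √81 = 9  ⇒  r_B = 9 − 4 = 5

rB=5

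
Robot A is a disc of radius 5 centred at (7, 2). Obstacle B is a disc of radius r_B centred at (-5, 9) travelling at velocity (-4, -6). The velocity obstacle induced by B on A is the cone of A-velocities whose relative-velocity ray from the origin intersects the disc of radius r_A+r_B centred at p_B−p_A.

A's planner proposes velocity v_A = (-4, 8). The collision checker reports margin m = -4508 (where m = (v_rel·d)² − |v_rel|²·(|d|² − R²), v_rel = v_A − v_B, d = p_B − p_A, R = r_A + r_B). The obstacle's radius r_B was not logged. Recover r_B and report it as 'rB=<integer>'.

m = -4508
d = (-12, 7);  v_rel = (0, 14),  |v_rel|² = 196
v_rel×d = (0)·(7) − (14)·(-12) = 168
since m = R²·196 − 168²:  R² = (28224 + -4508) / 196 = 121
R = √121 = 11  ⇒  r_B = 11 − 5 = 6

rB=6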